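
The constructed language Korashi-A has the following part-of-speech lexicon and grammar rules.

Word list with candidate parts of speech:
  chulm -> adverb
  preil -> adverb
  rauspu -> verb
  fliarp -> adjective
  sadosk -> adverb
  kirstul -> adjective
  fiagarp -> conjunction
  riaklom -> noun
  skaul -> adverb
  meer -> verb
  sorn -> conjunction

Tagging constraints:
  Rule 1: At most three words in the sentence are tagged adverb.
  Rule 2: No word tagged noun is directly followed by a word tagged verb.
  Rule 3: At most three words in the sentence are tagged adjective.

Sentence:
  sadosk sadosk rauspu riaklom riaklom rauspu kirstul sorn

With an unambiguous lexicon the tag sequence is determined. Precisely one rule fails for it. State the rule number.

2

Fixed tagging: adverb adverb verb noun noun verb adjective conjunction.
Checking each rule: R1 ok, R2 fails, R3 ok.
Only rule 2 fails.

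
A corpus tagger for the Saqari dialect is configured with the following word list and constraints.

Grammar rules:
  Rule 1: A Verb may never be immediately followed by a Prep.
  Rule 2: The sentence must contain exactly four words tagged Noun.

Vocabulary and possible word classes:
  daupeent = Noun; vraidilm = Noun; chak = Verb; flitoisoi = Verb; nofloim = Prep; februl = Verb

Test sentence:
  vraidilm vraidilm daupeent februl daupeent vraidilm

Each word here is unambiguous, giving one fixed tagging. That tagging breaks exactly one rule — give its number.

Fixed tagging: Noun Noun Noun Verb Noun Noun.
Checking each rule: R1 holds, R2 violated.
Only rule 2 fails.

2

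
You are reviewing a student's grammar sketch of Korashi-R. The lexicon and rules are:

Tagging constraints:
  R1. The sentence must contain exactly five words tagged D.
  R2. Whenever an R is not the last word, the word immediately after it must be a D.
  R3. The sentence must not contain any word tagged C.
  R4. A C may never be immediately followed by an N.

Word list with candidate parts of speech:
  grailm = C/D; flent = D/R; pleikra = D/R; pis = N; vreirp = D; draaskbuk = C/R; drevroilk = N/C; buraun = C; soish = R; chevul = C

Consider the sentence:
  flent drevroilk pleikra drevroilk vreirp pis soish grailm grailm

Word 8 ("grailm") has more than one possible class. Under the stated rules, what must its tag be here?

D

Candidates per position — 1:flent {D,R}; 2:drevroilk {N,C}; 3:pleikra {D,R}; 4:drevroilk {N,C}; 5:vreirp {D}; 6:pis {N}; 7:soish {R}; 8:grailm {C,D}; 9:grailm {C,D}.
Word 1 cannot be R — rule 1 would then fail for every completion. It is D.
Word 2 cannot be C — rule 3 would then fail for every completion. It is N.
Word 3 cannot be R — rule 1 would then fail for every completion. It is D.
Word 4 cannot be C — rule 3 would then fail for every completion. It is N.
Word 8 cannot be C — rule 1 would then fail for every completion. It is D.
Word 9 cannot be C — rule 1 would then fail for every completion. It is D.
So the tagging must be: D N D N D N R D D.
Verifying each rule — rule 1 satisfied; rule 2 satisfied; rule 3 satisfied; rule 4 satisfied.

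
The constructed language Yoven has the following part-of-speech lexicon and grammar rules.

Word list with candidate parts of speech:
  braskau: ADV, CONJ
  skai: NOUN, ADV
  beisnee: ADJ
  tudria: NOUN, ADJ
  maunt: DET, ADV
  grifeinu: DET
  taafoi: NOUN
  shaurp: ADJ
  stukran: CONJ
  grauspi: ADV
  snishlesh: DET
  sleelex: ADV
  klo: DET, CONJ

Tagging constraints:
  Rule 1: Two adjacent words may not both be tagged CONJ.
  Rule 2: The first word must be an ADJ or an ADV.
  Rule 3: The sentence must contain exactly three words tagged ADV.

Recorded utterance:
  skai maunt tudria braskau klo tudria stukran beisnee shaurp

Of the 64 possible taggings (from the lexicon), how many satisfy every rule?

8

Candidates per position — 1:skai {NOUN,ADV}; 2:maunt {DET,ADV}; 3:tudria {NOUN,ADJ}; 4:braskau {ADV,CONJ}; 5:klo {DET,CONJ}; 6:tudria {NOUN,ADJ}; 7:stukran {CONJ}; 8:beisnee {ADJ}; 9:shaurp {ADJ}.
There are 64 candidate sequences in total.
Checking each against the rules leaves 8 sequences.
Count = 8.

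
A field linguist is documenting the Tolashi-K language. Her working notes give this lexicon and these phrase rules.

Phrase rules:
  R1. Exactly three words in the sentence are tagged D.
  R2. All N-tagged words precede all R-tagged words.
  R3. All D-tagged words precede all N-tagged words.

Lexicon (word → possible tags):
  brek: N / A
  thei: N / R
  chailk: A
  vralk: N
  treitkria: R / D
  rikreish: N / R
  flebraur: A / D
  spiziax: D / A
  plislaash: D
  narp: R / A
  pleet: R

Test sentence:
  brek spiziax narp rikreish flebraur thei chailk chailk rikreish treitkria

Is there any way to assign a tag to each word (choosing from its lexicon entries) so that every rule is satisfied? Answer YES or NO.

YES

Candidates per position — 1:brek {N,A}; 2:spiziax {D,A}; 3:narp {R,A}; 4:rikreish {N,R}; 5:flebraur {A,D}; 6:thei {N,R}; 7:chailk {A}; 8:chailk {A}; 9:rikreish {N,R}; 10:treitkria {R,D}.
One satisfying assignment: A D R R D R A A R D.
Checking: rule 1 ok; rule 2 ok; rule 3 ok.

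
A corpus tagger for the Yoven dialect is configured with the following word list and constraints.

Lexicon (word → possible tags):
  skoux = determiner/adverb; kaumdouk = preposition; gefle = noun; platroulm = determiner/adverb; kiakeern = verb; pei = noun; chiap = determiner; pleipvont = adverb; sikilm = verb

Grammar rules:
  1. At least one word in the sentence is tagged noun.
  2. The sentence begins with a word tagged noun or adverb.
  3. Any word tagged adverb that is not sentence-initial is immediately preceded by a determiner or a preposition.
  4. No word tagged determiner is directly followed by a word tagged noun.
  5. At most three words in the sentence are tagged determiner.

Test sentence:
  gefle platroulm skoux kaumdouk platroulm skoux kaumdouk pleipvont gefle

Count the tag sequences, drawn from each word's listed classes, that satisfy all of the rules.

5

Candidates per position — 1:gefle {noun}; 2:platroulm {determiner,adverb}; 3:skoux {determiner,adverb}; 4:kaumdouk {preposition}; 5:platroulm {determiner,adverb}; 6:skoux {determiner,adverb}; 7:kaumdouk {preposition}; 8:pleipvont {adverb}; 9:gefle {noun}.
There are 16 candidate sequences in total.
The sequences that satisfy every rule: noun determiner determiner preposition determiner adverb preposition adverb noun; noun determiner determiner preposition adverb determiner preposition adverb noun; noun determiner adverb preposition determiner determiner preposition adverb noun; noun determiner adverb preposition determiner adverb preposition adverb noun; noun determiner adverb preposition adverb determiner preposition adverb noun.
Count = 5.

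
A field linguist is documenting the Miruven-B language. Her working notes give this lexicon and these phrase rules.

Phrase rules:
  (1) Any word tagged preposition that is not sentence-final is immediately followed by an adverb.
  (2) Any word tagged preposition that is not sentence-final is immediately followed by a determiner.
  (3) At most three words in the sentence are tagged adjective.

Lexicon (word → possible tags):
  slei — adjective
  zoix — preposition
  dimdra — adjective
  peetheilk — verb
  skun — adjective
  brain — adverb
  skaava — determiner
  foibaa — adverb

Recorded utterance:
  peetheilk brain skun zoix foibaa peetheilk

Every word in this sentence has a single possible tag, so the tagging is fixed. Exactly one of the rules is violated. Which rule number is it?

Fixed tagging: verb adverb adjective preposition adverb verb.
Applying the rules: R1 ok, R2 fails, R3 ok.
Only rule 2 fails.

2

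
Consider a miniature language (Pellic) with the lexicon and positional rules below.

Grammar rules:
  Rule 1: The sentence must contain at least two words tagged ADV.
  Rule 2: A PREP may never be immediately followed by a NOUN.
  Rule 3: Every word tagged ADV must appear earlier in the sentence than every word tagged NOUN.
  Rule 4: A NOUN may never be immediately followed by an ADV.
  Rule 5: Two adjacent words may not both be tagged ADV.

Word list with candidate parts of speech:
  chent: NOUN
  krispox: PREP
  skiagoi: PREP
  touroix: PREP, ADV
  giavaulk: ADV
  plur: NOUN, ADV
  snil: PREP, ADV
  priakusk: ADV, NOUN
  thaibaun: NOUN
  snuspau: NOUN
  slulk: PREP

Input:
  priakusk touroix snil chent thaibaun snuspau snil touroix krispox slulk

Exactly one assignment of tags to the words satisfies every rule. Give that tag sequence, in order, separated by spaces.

ADV PREP ADV NOUN NOUN NOUN PREP PREP PREP PREP

Candidates per position — 1:priakusk {ADV,NOUN}; 2:touroix {PREP,ADV}; 3:snil {PREP,ADV}; 4:chent {NOUN}; 5:thaibaun {NOUN}; 6:snuspau {NOUN}; 7:snil {PREP,ADV}; 8:touroix {PREP,ADV}; 9:krispox {PREP}; 10:slulk {PREP}.
Position 3: tagging it PREP would leave rule 2 unsatisfiable, so it must be ADV.
Position 7: tagging it ADV would leave rule 3 unsatisfiable, so it must be PREP.
Position 8: tagging it ADV would leave rule 3 unsatisfiable, so it must be PREP.
Position 1: tagging it NOUN would leave rule 3 unsatisfiable, so it must be ADV.
Position 2: tagging it ADV would leave rule 5 unsatisfiable, so it must be PREP.
The only consistent sequence is: ADV PREP ADV NOUN NOUN NOUN PREP PREP PREP PREP.
Checking: rule 1 satisfied; rule 2 satisfied; rule 3 satisfied; rule 4 satisfied; rule 5 satisfied.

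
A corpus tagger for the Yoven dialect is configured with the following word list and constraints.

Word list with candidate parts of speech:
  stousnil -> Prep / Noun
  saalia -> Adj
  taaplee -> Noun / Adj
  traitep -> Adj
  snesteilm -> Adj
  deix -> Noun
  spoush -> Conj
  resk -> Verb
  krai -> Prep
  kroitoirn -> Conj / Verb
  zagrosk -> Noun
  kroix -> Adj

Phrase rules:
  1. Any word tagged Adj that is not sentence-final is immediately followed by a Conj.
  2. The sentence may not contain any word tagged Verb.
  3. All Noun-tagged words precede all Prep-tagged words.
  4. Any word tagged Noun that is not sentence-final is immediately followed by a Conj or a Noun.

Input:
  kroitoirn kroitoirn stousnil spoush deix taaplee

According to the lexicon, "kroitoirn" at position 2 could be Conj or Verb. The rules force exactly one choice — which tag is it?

Candidates per position — 1:kroitoirn {Conj,Verb}; 2:kroitoirn {Conj,Verb}; 3:stousnil {Prep,Noun}; 4:spoush {Conj}; 5:deix {Noun}; 6:taaplee {Noun,Adj}.
Word 1 cannot be Verb — rule 2 would then fail for every completion. It is Conj.
Word 2 cannot be Verb — rule 2 would then fail for every completion. It is Conj.
Word 3 cannot be Prep — rule 3 would then fail for every completion. It is Noun.
Word 6 cannot be Adj — rule 4 would then fail for every completion. It is Noun.
So the tagging must be: Conj Conj Noun Conj Noun Noun.
Check: rule 1 ok; rule 2 ok; rule 3 ok; rule 4 ok.

Conj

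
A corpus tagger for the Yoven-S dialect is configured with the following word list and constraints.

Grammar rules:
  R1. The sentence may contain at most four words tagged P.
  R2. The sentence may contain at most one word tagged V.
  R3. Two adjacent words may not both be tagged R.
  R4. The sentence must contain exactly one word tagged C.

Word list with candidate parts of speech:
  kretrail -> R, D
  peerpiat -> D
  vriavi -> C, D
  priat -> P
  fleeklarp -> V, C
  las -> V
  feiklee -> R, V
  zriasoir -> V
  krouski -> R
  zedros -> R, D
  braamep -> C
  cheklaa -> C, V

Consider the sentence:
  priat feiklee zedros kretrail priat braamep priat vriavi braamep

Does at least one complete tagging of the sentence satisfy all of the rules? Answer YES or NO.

NO

Candidates per position — 1:priat {P}; 2:feiklee {R,V}; 3:zedros {R,D}; 4:kretrail {R,D}; 5:priat {P}; 6:braamep {C}; 7:priat {P}; 8:vriavi {C,D}; 9:braamep {C}.
Rule 4 cannot be satisfied by any choice of tags from the lexicon.
So there is no consistent tagging.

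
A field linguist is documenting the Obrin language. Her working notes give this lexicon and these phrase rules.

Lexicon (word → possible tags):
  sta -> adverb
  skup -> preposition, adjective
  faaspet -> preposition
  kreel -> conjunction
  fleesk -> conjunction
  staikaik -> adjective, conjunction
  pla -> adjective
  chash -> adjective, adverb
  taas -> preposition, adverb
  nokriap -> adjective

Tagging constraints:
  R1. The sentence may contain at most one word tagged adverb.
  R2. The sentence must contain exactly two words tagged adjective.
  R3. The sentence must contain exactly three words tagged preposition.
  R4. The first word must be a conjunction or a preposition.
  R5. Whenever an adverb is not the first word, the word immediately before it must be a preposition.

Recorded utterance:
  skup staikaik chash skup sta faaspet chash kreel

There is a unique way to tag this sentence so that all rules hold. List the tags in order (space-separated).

Candidates per position — 1:skup {preposition,adjective}; 2:staikaik {adjective,conjunction}; 3:chash {adjective,adverb}; 4:skup {preposition,adjective}; 5:sta {adverb}; 6:faaspet {preposition}; 7:chash {adjective,adverb}; 8:kreel {conjunction}.
Position 1: tagging it adjective would leave rule 3 unsatisfiable, so it must be preposition.
Position 3: tagging it adverb would leave rule 1 unsatisfiable, so it must be adjective.
Position 4: tagging it adjective would leave rule 3 unsatisfiable, so it must be preposition.
Position 7: tagging it adverb would leave rule 1 unsatisfiable, so it must be adjective.
Position 2: tagging it adjective would leave rule 2 unsatisfiable, so it must be conjunction.
The only consistent sequence is: preposition conjunction adjective preposition adverb preposition adjective conjunction.
Rule-by-rule: rule 1 ✓; rule 2 ✓; rule 3 ✓; rule 4 ✓; rule 5 ✓.

preposition conjunction adjective preposition adverb preposition adjective conjunction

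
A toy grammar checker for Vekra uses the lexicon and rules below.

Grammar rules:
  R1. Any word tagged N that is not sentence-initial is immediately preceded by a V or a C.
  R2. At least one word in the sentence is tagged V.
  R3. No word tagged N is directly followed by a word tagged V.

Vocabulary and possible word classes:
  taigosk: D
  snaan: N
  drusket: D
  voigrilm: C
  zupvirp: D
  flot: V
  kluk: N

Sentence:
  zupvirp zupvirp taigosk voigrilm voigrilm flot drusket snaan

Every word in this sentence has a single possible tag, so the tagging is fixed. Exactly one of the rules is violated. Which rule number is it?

1

Fixed tagging: D D D C C V D N.
Rule check: R1 ✗, R2 ✓, R3 ✓.
Only rule 1 fails.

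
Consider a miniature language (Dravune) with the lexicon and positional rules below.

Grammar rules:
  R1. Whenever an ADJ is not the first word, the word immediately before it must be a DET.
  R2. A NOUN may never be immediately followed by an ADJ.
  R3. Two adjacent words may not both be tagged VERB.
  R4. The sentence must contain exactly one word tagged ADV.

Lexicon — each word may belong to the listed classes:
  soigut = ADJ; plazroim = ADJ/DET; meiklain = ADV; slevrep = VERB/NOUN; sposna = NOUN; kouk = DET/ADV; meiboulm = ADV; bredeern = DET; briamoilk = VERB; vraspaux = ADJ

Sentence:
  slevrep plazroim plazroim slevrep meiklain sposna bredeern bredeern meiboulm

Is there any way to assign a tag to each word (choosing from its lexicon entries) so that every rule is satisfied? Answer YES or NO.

NO

Candidates per position — 1:slevrep {VERB,NOUN}; 2:plazroim {ADJ,DET}; 3:plazroim {ADJ,DET}; 4:slevrep {VERB,NOUN}; 5:meiklain {ADV}; 6:sposna {NOUN}; 7:bredeern {DET}; 8:bredeern {DET}; 9:meiboulm {ADV}.
Rule 4 cannot be satisfied by any choice of tags from the lexicon.
So there is no consistent tagging.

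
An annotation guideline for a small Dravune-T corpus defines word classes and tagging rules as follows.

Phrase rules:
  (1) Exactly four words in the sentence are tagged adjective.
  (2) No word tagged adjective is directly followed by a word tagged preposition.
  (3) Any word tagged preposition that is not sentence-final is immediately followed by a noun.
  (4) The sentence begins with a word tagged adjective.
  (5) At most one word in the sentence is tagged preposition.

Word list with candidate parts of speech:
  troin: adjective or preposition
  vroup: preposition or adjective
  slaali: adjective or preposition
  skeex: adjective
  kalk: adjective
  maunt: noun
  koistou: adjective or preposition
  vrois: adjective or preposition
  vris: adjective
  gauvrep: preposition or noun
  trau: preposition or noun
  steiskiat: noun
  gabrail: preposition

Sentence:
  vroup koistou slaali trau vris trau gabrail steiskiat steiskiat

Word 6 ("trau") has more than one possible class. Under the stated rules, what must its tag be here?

Candidates per position — 1:vroup {preposition,adjective}; 2:koistou {adjective,preposition}; 3:slaali {adjective,preposition}; 4:trau {preposition,noun}; 5:vris {adjective}; 6:trau {preposition,noun}; 7:gabrail {preposition}; 8:steiskiat {noun}; 9:steiskiat {noun}.
Position 1: preposition is ruled out by rule 1; that leaves adjective.
Position 2: preposition is ruled out by rule 1; that leaves adjective.
Position 3: preposition is ruled out by rule 1; that leaves adjective.
Position 4: preposition is ruled out by rule 2; that leaves noun.
Position 6: preposition is ruled out by rule 2; that leaves noun.
So the tagging must be: adjective adjective adjective noun adjective noun preposition noun noun.
Verifying each rule — rule 1 holds; rule 2 holds; rule 3 holds; rule 4 holds; rule 5 holds.

noun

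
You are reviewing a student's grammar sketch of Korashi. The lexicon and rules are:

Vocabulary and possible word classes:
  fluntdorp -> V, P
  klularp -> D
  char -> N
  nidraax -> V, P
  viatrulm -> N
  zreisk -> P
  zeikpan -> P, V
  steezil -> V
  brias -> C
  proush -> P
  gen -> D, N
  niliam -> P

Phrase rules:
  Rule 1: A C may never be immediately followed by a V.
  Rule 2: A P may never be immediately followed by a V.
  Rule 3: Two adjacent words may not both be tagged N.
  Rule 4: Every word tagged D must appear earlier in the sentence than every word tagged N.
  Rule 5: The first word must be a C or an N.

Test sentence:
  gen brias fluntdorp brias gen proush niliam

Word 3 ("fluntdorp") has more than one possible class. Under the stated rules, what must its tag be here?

P

Candidates per position — 1:gen {D,N}; 2:brias {C}; 3:fluntdorp {V,P}; 4:brias {C}; 5:gen {D,N}; 6:proush {P}; 7:niliam {P}.
If word 1 were D, no tagging could satisfy rule 5; so word 1 is N.
If word 3 were V, no tagging could satisfy rule 1; so word 3 is P.
If word 5 were D, no tagging could satisfy rule 4; so word 5 is N.
The only consistent sequence is: N C P C N P P.
Checking: rule 1 satisfied; rule 2 satisfied; rule 3 satisfied; rule 4 satisfied; rule 5 satisfied.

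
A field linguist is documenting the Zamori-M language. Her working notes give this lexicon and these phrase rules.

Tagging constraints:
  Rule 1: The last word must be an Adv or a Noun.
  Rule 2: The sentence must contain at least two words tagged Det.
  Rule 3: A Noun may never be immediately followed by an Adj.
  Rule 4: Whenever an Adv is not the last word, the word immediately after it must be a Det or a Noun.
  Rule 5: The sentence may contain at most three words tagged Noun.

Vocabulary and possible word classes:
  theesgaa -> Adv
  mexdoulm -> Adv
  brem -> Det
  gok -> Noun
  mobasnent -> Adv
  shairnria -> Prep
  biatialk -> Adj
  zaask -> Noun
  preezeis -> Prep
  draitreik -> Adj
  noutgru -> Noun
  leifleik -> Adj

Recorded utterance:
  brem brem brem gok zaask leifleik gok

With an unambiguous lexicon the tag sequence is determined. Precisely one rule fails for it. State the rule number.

Fixed tagging: Det Det Det Noun Noun Adj Noun.
Rule check: R1 pass, R2 pass, R3 fail, R4 pass, R5 pass.
Only rule 3 fails.

3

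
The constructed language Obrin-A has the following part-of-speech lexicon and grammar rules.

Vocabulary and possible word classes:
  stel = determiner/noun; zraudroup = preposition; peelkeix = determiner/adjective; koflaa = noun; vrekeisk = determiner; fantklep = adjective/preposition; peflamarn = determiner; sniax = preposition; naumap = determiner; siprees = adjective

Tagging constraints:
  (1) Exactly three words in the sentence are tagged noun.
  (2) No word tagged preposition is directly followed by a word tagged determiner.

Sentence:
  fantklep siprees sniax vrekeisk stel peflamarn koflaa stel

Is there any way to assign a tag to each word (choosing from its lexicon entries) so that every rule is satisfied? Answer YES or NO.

Candidates per position — 1:fantklep {adjective,preposition}; 2:siprees {adjective}; 3:sniax {preposition}; 4:vrekeisk {determiner}; 5:stel {determiner,noun}; 6:peflamarn {determiner}; 7:koflaa {noun}; 8:stel {determiner,noun}.
Rule 2 cannot be satisfied by any choice of tags from the lexicon.
So there is no consistent tagging.

NO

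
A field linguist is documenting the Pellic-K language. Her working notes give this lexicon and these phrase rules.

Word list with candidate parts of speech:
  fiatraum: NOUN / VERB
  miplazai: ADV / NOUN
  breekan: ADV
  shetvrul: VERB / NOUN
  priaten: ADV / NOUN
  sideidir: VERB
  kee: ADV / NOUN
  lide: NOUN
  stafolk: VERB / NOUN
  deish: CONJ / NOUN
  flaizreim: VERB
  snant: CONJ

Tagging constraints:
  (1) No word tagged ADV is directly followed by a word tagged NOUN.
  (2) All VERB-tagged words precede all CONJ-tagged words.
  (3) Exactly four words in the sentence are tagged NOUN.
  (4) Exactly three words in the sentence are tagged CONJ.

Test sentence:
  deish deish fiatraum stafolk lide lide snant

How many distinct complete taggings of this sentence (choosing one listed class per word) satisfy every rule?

Candidates per position — 1:deish {CONJ,NOUN}; 2:deish {CONJ,NOUN}; 3:fiatraum {NOUN,VERB}; 4:stafolk {VERB,NOUN}; 5:lide {NOUN}; 6:lide {NOUN}; 7:snant {CONJ}.
There are 16 candidate sequences in total.
The sequences that satisfy every rule: CONJ CONJ NOUN NOUN NOUN NOUN CONJ.
Count = 1.

1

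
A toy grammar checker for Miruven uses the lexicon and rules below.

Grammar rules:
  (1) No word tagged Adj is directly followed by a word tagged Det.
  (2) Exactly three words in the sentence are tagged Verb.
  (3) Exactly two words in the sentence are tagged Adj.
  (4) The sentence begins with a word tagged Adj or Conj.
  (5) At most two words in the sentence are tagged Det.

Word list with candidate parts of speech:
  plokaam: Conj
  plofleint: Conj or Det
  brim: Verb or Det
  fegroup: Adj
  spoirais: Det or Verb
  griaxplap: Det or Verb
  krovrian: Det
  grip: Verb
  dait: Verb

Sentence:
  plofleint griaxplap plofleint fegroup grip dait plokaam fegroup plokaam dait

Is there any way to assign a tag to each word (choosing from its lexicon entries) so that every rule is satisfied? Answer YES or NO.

Candidates per position — 1:plofleint {Conj,Det}; 2:griaxplap {Det,Verb}; 3:plofleint {Conj,Det}; 4:fegroup {Adj}; 5:grip {Verb}; 6:dait {Verb}; 7:plokaam {Conj}; 8:fegroup {Adj}; 9:plokaam {Conj}; 10:dait {Verb}.
One satisfying assignment: Conj Det Det Adj Verb Verb Conj Adj Conj Verb.
Check: rule 1 ok; rule 2 ok; rule 3 ok; rule 4 ok; rule 5 ok.

YES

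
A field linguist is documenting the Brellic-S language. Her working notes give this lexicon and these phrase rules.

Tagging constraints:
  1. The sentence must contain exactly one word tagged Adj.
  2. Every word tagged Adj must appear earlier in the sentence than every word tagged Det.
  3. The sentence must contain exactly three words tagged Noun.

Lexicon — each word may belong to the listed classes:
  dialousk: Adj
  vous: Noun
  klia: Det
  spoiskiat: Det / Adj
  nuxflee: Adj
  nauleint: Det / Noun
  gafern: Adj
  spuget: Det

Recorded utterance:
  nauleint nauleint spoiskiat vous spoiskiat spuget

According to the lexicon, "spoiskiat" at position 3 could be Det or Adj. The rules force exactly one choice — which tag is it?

Adj

Candidates per position — 1:nauleint {Det,Noun}; 2:nauleint {Det,Noun}; 3:spoiskiat {Det,Adj}; 4:vous {Noun}; 5:spoiskiat {Det,Adj}; 6:spuget {Det}.
At position 1, choosing Det makes rule 3 impossible to satisfy; hence Noun.
At position 2, choosing Det makes rule 3 impossible to satisfy; hence Noun.
Position 3: the remaining choice is settled jointly with positions 5 — only Adj at position 3 is part of a tagging that satisfies every rule.
The unique satisfying tagging is: Noun Noun Adj Noun Det Det.
Verifying each rule — rule 1 satisfied; rule 2 satisfied; rule 3 satisfied.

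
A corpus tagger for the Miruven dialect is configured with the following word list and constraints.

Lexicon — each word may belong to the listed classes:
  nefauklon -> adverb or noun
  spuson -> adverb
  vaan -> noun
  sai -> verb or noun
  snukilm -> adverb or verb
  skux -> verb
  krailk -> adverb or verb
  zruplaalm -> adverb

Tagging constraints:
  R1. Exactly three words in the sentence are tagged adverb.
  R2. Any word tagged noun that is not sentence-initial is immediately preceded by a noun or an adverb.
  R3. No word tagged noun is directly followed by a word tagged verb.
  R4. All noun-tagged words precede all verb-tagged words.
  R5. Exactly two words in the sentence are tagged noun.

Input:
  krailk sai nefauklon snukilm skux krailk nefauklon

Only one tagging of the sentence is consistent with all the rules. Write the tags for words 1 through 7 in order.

Candidates per position — 1:krailk {adverb,verb}; 2:sai {verb,noun}; 3:nefauklon {adverb,noun}; 4:snukilm {adverb,verb}; 5:skux {verb}; 6:krailk {adverb,verb}; 7:nefauklon {adverb,noun}.
If word 7 were noun, no tagging could satisfy rule 4; so word 7 is adverb.
If word 2 were verb, no tagging could satisfy rule 5; so word 2 is noun.
If word 3 were adverb, no tagging could satisfy rule 5; so word 3 is noun.
If word 4 were verb, no tagging could satisfy rule 3; so word 4 is adverb.
If word 1 were verb, no tagging could satisfy rule 2; so word 1 is adverb.
If word 6 were adverb, no tagging could satisfy rule 1; so word 6 is verb.
The only consistent sequence is: adverb noun noun adverb verb verb adverb.
Check: rule 1 ok; rule 2 ok; rule 3 ok; rule 4 ok; rule 5 ok.

adverb noun noun adverb verb verb adverb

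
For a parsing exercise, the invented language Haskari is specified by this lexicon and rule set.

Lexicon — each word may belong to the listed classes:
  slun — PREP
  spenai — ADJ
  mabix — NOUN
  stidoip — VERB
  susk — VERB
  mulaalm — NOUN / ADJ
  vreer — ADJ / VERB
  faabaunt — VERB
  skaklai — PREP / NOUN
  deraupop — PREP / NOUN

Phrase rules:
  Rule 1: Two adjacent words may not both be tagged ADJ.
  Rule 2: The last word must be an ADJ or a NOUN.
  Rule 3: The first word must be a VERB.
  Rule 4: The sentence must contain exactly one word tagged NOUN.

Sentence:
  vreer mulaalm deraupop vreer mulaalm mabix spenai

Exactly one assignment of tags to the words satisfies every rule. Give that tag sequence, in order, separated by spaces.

Candidates per position — 1:vreer {ADJ,VERB}; 2:mulaalm {NOUN,ADJ}; 3:deraupop {PREP,NOUN}; 4:vreer {ADJ,VERB}; 5:mulaalm {NOUN,ADJ}; 6:mabix {NOUN}; 7:spenai {ADJ}.
At position 1, choosing ADJ makes rule 3 impossible to satisfy; hence VERB.
At position 2, choosing NOUN makes rule 4 impossible to satisfy; hence ADJ.
At position 3, choosing NOUN makes rule 4 impossible to satisfy; hence PREP.
At position 5, choosing NOUN makes rule 4 impossible to satisfy; hence ADJ.
At position 4, choosing ADJ makes rule 1 impossible to satisfy; hence VERB.
That leaves exactly one tagging: VERB ADJ PREP VERB ADJ NOUN ADJ.
Check: rule 1 holds; rule 2 holds; rule 3 holds; rule 4 holds.

VERB ADJ PREP VERB ADJ NOUN ADJ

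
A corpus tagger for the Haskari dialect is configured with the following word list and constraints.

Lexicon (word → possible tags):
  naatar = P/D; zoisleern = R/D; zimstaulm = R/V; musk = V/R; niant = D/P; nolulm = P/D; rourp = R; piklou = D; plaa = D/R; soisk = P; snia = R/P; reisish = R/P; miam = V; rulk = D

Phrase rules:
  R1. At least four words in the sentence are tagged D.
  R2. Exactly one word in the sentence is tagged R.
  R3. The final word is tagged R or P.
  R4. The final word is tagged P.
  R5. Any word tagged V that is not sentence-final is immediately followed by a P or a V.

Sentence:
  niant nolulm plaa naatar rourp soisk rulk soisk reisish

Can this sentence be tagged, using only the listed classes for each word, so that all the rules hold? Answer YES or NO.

YES

Candidates per position — 1:niant {D,P}; 2:nolulm {P,D}; 3:plaa {D,R}; 4:naatar {P,D}; 5:rourp {R}; 6:soisk {P}; 7:rulk {D}; 8:soisk {P}; 9:reisish {R,P}.
One satisfying assignment: D P D D R P D P P.
Check: rule 1 holds; rule 2 holds; rule 3 holds; rule 4 holds; rule 5 holds.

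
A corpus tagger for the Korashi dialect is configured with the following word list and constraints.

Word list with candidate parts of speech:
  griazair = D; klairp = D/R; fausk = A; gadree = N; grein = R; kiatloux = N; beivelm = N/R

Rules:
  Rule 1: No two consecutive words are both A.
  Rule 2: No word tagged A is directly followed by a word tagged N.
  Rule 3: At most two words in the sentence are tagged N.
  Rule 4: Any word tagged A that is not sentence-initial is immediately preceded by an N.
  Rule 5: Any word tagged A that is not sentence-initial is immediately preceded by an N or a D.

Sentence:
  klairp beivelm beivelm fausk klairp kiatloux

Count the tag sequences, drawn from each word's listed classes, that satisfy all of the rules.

Candidates per position — 1:klairp {D,R}; 2:beivelm {N,R}; 3:beivelm {N,R}; 4:fausk {A}; 5:klairp {D,R}; 6:kiatloux {N}.
There are 16 candidate sequences in total.
The sequences that satisfy every rule: D R N A D N; D R N A R N; R R N A D N; R R N A R N.
Count = 4.

4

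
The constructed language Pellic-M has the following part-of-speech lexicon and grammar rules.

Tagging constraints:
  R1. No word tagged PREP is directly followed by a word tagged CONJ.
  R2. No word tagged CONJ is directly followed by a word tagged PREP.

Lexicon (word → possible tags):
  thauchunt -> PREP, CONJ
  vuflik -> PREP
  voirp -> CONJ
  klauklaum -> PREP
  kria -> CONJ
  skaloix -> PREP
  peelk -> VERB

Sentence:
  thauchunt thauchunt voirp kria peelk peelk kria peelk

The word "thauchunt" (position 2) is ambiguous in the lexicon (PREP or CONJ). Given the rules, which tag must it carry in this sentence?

CONJ

Candidates per position — 1:thauchunt {PREP,CONJ}; 2:thauchunt {PREP,CONJ}; 3:voirp {CONJ}; 4:kria {CONJ}; 5:peelk {VERB}; 6:peelk {VERB}; 7:kria {CONJ}; 8:peelk {VERB}.
Position 1: tagging it PREP would leave rule 1 unsatisfiable, so it must be CONJ.
Position 2: tagging it PREP would leave rule 1 unsatisfiable, so it must be CONJ.
The unique satisfying tagging is: CONJ CONJ CONJ CONJ VERB VERB CONJ VERB.
Check: rule 1 satisfied; rule 2 satisfied.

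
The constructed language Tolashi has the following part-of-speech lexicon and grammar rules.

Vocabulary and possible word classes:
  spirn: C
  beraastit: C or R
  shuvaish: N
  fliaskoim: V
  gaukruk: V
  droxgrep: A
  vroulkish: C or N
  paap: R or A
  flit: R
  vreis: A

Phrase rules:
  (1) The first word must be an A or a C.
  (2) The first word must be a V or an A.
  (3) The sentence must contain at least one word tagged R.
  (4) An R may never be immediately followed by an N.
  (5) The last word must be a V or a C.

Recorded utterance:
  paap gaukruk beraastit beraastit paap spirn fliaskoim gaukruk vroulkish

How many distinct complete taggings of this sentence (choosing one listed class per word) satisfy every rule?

7

Candidates per position — 1:paap {R,A}; 2:gaukruk {V}; 3:beraastit {C,R}; 4:beraastit {C,R}; 5:paap {R,A}; 6:spirn {C}; 7:fliaskoim {V}; 8:gaukruk {V}; 9:vroulkish {C,N}.
There are 32 candidate sequences in total.
Checking each against the rules leaves 7 sequences.
Count = 7.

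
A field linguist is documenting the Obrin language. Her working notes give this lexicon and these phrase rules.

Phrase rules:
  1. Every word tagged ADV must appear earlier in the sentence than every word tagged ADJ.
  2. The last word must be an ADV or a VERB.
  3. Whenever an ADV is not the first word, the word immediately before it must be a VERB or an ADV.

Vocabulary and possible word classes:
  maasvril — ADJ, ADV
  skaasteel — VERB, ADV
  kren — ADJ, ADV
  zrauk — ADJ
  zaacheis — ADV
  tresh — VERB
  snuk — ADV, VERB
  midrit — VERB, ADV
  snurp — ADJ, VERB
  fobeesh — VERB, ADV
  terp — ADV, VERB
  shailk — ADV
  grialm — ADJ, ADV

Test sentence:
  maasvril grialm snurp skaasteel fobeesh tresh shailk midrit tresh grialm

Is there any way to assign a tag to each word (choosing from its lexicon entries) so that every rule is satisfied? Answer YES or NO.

YES

Candidates per position — 1:maasvril {ADJ,ADV}; 2:grialm {ADJ,ADV}; 3:snurp {ADJ,VERB}; 4:skaasteel {VERB,ADV}; 5:fobeesh {VERB,ADV}; 6:tresh {VERB}; 7:shailk {ADV}; 8:midrit {VERB,ADV}; 9:tresh {VERB}; 10:grialm {ADJ,ADV}.
One satisfying assignment: ADV ADV VERB ADV ADV VERB ADV ADV VERB ADV.
Verifying each rule — rule 1 satisfied; rule 2 satisfied; rule 3 satisfied.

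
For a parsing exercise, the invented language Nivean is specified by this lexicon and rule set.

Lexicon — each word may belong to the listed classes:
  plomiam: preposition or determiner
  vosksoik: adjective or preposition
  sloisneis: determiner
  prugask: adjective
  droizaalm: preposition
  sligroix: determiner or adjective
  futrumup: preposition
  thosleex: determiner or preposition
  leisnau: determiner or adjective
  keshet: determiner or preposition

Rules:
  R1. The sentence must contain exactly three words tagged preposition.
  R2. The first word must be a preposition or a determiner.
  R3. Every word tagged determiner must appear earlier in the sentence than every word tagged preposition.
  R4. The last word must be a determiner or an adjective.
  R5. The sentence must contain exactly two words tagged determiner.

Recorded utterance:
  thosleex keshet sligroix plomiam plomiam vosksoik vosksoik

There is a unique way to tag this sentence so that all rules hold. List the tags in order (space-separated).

determiner determiner adjective preposition preposition preposition adjective

Candidates per position — 1:thosleex {determiner,preposition}; 2:keshet {determiner,preposition}; 3:sligroix {determiner,adjective}; 4:plomiam {preposition,determiner}; 5:plomiam {preposition,determiner}; 6:vosksoik {adjective,preposition}; 7:vosksoik {adjective,preposition}.
Position 7: tagging it preposition would leave rule 4 unsatisfiable, so it must be adjective.
The remaining ambiguous positions (1, 2, 3, 4, 5, 6) are resolved jointly — only one combination satisfies every rule.
The unique satisfying tagging is: determiner determiner adjective preposition preposition preposition adjective.
Check: rule 1 holds; rule 2 holds; rule 3 holds; rule 4 holds; rule 5 holds.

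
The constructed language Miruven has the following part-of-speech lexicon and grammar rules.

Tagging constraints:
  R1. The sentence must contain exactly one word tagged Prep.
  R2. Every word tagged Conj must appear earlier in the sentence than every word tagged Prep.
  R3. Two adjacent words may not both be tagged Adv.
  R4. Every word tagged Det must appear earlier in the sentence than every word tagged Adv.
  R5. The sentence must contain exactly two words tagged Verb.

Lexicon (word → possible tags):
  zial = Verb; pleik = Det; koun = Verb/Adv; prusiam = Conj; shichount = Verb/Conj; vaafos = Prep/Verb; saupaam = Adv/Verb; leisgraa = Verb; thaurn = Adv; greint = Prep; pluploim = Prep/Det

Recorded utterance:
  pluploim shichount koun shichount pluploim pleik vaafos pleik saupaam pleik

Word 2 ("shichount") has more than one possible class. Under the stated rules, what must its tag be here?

Conj

Candidates per position — 1:pluploim {Prep,Det}; 2:shichount {Verb,Conj}; 3:koun {Verb,Adv}; 4:shichount {Verb,Conj}; 5:pluploim {Prep,Det}; 6:pleik {Det}; 7:vaafos {Prep,Verb}; 8:pleik {Det}; 9:saupaam {Adv,Verb}; 10:pleik {Det}.
Position 3: Adv is ruled out by rule 4; that leaves Verb.
Position 9: Adv is ruled out by rule 4; that leaves Verb.
Position 2: Verb is ruled out by rule 5; that leaves Conj.
Position 4: Verb is ruled out by rule 5; that leaves Conj.
Position 7: Verb is ruled out by rule 5; that leaves Prep.
Position 1: Prep is ruled out by rule 1; that leaves Det.
Position 5: Prep is ruled out by rule 1; that leaves Det.
So the tagging must be: Det Conj Verb Conj Det Det Prep Det Verb Det.
Rule-by-rule: rule 1 holds; rule 2 holds; rule 3 holds; rule 4 holds; rule 5 holds.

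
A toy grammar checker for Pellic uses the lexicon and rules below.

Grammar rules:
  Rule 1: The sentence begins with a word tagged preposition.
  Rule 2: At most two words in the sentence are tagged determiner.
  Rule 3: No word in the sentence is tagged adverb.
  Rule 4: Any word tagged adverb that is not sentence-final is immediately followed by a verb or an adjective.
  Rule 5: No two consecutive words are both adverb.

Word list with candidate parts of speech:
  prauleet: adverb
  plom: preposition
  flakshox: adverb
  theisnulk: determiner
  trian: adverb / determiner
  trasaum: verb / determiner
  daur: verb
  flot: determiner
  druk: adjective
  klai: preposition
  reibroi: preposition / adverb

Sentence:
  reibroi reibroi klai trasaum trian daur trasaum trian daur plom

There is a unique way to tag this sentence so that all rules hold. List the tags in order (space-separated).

Candidates per position — 1:reibroi {preposition,adverb}; 2:reibroi {preposition,adverb}; 3:klai {preposition}; 4:trasaum {verb,determiner}; 5:trian {adverb,determiner}; 6:daur {verb}; 7:trasaum {verb,determiner}; 8:trian {adverb,determiner}; 9:daur {verb}; 10:plom {preposition}.
Position 1: adverb is ruled out by rule 1; that leaves preposition.
Position 2: adverb is ruled out by rule 3; that leaves preposition.
Position 5: adverb is ruled out by rule 3; that leaves determiner.
Position 8: adverb is ruled out by rule 3; that leaves determiner.
Position 4: determiner is ruled out by rule 2; that leaves verb.
Position 7: determiner is ruled out by rule 2; that leaves verb.
That leaves exactly one tagging: preposition preposition preposition verb determiner verb verb determiner verb preposition.
Rule-by-rule: rule 1 satisfied; rule 2 satisfied; rule 3 satisfied; rule 4 satisfied; rule 5 satisfied.

preposition preposition preposition verb determiner verb verb determiner verb preposition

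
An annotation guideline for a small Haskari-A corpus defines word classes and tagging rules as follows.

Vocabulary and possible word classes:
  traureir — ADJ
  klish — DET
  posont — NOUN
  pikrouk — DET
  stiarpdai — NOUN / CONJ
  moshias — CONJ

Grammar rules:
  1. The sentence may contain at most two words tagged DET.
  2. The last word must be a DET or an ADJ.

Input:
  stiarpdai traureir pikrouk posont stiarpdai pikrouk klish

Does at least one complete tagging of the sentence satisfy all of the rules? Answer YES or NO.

Candidates per position — 1:stiarpdai {NOUN,CONJ}; 2:traureir {ADJ}; 3:pikrouk {DET}; 4:posont {NOUN}; 5:stiarpdai {NOUN,CONJ}; 6:pikrouk {DET}; 7:klish {DET}.
Rule 1 cannot be satisfied by any choice of tags from the lexicon.
So there is no consistent tagging.

NO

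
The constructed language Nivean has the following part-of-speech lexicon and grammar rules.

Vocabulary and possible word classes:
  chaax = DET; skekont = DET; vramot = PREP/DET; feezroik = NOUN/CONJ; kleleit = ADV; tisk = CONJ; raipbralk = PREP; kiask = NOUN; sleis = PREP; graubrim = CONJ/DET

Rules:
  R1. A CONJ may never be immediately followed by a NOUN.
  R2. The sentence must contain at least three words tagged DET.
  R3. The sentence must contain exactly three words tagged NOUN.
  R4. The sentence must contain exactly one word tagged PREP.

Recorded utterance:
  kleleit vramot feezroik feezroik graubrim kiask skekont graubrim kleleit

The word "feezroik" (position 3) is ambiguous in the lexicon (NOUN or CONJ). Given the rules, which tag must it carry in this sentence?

Candidates per position — 1:kleleit {ADV}; 2:vramot {PREP,DET}; 3:feezroik {NOUN,CONJ}; 4:feezroik {NOUN,CONJ}; 5:graubrim {CONJ,DET}; 6:kiask {NOUN}; 7:skekont {DET}; 8:graubrim {CONJ,DET}; 9:kleleit {ADV}.
At position 2, choosing DET makes rule 4 impossible to satisfy; hence PREP.
At position 3, choosing CONJ makes rule 3 impossible to satisfy; hence NOUN.
At position 4, choosing CONJ makes rule 3 impossible to satisfy; hence NOUN.
At position 5, choosing CONJ makes rule 1 impossible to satisfy; hence DET.
At position 8, choosing CONJ makes rule 2 impossible to satisfy; hence DET.
The only consistent sequence is: ADV PREP NOUN NOUN DET NOUN DET DET ADV.
Rule-by-rule: rule 1 ok; rule 2 ok; rule 3 ok; rule 4 ok.

NOUN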